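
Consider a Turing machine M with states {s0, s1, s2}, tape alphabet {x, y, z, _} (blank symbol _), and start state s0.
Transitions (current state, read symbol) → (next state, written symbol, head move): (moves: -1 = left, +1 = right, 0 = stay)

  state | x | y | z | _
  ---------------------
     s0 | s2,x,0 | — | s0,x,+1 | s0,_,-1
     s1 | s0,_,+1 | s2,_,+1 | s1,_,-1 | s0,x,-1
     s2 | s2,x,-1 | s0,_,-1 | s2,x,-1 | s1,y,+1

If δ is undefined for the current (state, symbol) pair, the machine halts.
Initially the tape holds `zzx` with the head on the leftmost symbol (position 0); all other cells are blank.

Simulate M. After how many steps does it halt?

s0 | _[z]zx_   read z → write x, move +1, go to s0
s0 | _x[z]x_   read z → write x, move +1, go to s0
s0 | _xx[x]_   read x → write x, move 0, go to s2
s2 | _xx[x]_   read x → write x, move -1, go to s2
s2 | _x[x]x_   read x → write x, move -1, go to s2
s2 | _[x]xx_   read x → write x, move -1, go to s2
s2 | [_]xxx_   read _ → write y, move +1, go to s1
s1 | y[x]xx_   read x → write _, move +1, go to s0
s0 | y_[x]x_   read x → write x, move 0, go to s2
s2 | y_[x]x_   read x → write x, move -1, go to s2
s2 | y[_]xx_   read _ → write y, move +1, go to s1
s1 | yy[x]x_   read x → write _, move +1, go to s0
s0 | yy_[x]_   read x → write x, move 0, go to s2
s2 | yy_[x]_   read x → write x, move -1, go to s2
s2 | yy[_]x_   read _ → write y, move +1, go to s1
s1 | yyy[x]_   read x → write _, move +1, go to s0
s0 | yyy_[_]   read _ → write _, move -1, go to s0
s0 | yyy[_]_   read _ → write _, move -1, go to s0
s0 | yy[y]__
M halts after 18 transitions.

18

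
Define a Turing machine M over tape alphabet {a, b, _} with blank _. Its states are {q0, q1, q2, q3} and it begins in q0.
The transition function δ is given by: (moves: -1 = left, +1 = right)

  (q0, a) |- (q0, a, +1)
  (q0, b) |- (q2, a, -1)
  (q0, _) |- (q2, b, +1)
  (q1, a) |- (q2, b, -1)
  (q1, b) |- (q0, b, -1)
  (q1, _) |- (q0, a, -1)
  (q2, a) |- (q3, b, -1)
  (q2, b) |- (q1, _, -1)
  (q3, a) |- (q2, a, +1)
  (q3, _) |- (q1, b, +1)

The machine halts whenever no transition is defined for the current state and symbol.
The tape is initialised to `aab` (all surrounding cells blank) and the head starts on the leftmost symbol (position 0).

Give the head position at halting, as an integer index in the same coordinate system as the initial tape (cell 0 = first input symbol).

-1

state=q0 head=0 tape=_[a]ab   (q0,a)→(q0,a,+1)
state=q0 head=1 tape=_a[a]b   (q0,a)→(q0,a,+1)
state=q0 head=2 tape=_aa[b]   (q0,b)→(q2,a,-1)
state=q2 head=1 tape=_a[a]a   (q2,a)→(q3,b,-1)
state=q3 head=0 tape=_[a]ba   (q3,a)→(q2,a,+1)
state=q2 head=1 tape=_a[b]a   (q2,b)→(q1,_,-1)
state=q1 head=0 tape=_[a]_a   (q1,a)→(q2,b,-1)
state=q2 head=-1 tape=[_]b_a
At halt the head is at cell -1.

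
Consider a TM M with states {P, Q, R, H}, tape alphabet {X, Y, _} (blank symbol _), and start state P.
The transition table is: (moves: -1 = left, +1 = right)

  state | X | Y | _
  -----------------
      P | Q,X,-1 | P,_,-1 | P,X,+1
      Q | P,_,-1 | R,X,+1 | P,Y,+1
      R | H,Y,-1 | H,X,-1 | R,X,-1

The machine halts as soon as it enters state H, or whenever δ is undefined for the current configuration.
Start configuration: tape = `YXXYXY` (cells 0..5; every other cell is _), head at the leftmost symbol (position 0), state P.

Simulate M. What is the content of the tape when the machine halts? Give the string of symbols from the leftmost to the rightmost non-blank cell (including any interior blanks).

XY_XXYXY

state=P head=0 tape=__[Y]XXYXY   (P,Y)→(P,_,-1)
state=P head=-1 tape=_[_]_XXYXY   (P,_)→(P,X,+1)
state=P head=0 tape=_X[_]XXYXY   (P,_)→(P,X,+1)
state=P head=1 tape=_XX[X]XYXY   (P,X)→(Q,X,-1)
state=Q head=0 tape=_X[X]XXYXY   (Q,X)→(P,_,-1)
state=P head=-1 tape=_[X]_XXYXY   (P,X)→(Q,X,-1)
state=Q head=-2 tape=[_]X_XXYXY   (Q,_)→(P,Y,+1)
state=P head=-1 tape=Y[X]_XXYXY   (P,X)→(Q,X,-1)
state=Q head=-2 tape=[Y]X_XXYXY   (Q,Y)→(R,X,+1)
state=R head=-1 tape=X[X]_XXYXY   (R,X)→(H,Y,-1)
state=H head=-2 tape=[X]Y_XXYXY
The non-blank tape span at halt is XY_XXYXY.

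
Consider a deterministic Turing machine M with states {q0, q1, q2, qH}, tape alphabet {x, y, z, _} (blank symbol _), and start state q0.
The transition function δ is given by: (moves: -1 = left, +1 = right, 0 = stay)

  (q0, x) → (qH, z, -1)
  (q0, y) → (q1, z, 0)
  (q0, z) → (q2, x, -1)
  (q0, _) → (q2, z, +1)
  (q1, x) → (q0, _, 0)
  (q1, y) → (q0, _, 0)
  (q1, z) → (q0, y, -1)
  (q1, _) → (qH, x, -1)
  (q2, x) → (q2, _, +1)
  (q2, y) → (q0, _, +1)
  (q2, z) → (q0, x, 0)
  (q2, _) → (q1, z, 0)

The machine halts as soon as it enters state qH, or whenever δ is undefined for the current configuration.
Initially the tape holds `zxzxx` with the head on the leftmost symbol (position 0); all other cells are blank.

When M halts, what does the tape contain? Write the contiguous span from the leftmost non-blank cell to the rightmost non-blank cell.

z_zxzxx

state=q0 head=0 tape=__[z]xzxx   (q0,z)→(q2,x,-1)
state=q2 head=-1 tape=_[_]xxzxx   (q2,_)→(q1,z,0)
state=q1 head=-1 tape=_[z]xxzxx   (q1,z)→(q0,y,-1)
state=q0 head=-2 tape=[_]yxxzxx   (q0,_)→(q2,z,+1)
state=q2 head=-1 tape=z[y]xxzxx   (q2,y)→(q0,_,+1)
state=q0 head=0 tape=z_[x]xzxx   (q0,x)→(qH,z,-1)
state=qH head=-1 tape=z[_]zxzxx
The non-blank tape span at halt is z_zxzxx.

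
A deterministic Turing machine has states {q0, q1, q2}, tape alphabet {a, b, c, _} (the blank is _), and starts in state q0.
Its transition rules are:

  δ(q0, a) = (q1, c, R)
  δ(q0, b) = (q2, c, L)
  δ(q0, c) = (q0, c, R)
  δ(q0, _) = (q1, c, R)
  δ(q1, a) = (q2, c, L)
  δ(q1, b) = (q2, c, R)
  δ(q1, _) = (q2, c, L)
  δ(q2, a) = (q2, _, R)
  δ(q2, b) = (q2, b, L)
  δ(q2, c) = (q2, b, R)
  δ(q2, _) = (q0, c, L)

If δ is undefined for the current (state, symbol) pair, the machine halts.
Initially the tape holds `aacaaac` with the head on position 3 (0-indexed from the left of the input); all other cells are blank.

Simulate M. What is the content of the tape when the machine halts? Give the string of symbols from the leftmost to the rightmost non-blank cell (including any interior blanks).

ccbbcccc

q0 | aac[a]aac_   read a → write c, move R, go to q1
q1 | aacc[a]ac_   read a → write c, move L, go to q2
q2 | aac[c]cac_   read c → write b, move R, go to q2
q2 | aacb[c]ac_   read c → write b, move R, go to q2
q2 | aacbb[a]c_   read a → write _, move R, go to q2
q2 | aacbb_[c]_   read c → write b, move R, go to q2
q2 | aacbb_b[_]   read _ → write c, move L, go to q0
q0 | aacbb_[b]c   read b → write c, move L, go to q2
q2 | aacbb[_]cc   read _ → write c, move L, go to q0
q0 | aacb[b]ccc   read b → write c, move L, go to q2
q2 | aac[b]cccc   read b → write b, move L, go to q2
q2 | aa[c]bcccc   read c → write b, move R, go to q2
q2 | aab[b]cccc   read b → write b, move L, go to q2
q2 | aa[b]bcccc   read b → write b, move L, go to q2
q2 | a[a]bbcccc   read a → write _, move R, go to q2
q2 | a_[b]bcccc   read b → write b, move L, go to q2
q2 | a[_]bbcccc   read _ → write c, move L, go to q0
q0 | [a]cbbcccc   read a → write c, move R, go to q1
q1 | c[c]bbcccc
The non-blank tape span at halt is ccbbcccc.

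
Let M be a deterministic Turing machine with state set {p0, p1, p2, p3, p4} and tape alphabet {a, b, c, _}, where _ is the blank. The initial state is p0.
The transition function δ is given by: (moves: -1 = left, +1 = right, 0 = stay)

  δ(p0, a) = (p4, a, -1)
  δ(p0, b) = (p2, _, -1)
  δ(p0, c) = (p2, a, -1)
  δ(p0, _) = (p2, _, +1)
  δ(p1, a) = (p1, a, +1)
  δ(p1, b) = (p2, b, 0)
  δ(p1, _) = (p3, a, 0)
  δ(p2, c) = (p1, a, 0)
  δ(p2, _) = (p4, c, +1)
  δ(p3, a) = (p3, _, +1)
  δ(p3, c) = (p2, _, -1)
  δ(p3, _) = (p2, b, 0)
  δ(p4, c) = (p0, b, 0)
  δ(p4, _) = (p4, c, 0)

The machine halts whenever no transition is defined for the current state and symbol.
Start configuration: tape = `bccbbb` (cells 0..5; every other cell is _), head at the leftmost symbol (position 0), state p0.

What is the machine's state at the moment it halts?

p3

p0 | _[b]ccbbb   read b → write _, move -1, go to p2
p2 | [_]_ccbbb   read _ → write c, move +1, go to p4
p4 | c[_]ccbbb   read _ → write c, move 0, go to p4
p4 | c[c]ccbbb   read c → write b, move 0, go to p0
p0 | c[b]ccbbb   read b → write _, move -1, go to p2
p2 | [c]_ccbbb   read c → write a, move 0, go to p1
p1 | [a]_ccbbb   read a → write a, move +1, go to p1
p1 | a[_]ccbbb   read _ → write a, move 0, go to p3
p3 | a[a]ccbbb   read a → write _, move +1, go to p3
p3 | a_[c]cbbb   read c → write _, move -1, go to p2
p2 | a[_]_cbbb   read _ → write c, move +1, go to p4
p4 | ac[_]cbbb   read _ → write c, move 0, go to p4
p4 | ac[c]cbbb   read c → write b, move 0, go to p0
p0 | ac[b]cbbb   read b → write _, move -1, go to p2
p2 | a[c]_cbbb   read c → write a, move 0, go to p1
p1 | a[a]_cbbb   read a → write a, move +1, go to p1
p1 | aa[_]cbbb   read _ → write a, move 0, go to p3
p3 | aa[a]cbbb   read a → write _, move +1, go to p3
p3 | aa_[c]bbb   read c → write _, move -1, go to p2
p2 | aa[_]_bbb   read _ → write c, move +1, go to p4
p4 | aac[_]bbb   read _ → write c, move 0, go to p4
p4 | aac[c]bbb   read c → write b, move 0, go to p0
p0 | aac[b]bbb   read b → write _, move -1, go to p2
p2 | aa[c]_bbb   read c → write a, move 0, go to p1
p1 | aa[a]_bbb   read a → write a, move +1, go to p1
p1 | aaa[_]bbb   read _ → write a, move 0, go to p3
p3 | aaa[a]bbb   read a → write _, move +1, go to p3
p3 | aaa_[b]bb
No transition is defined for (p3, b); M halts in state p3.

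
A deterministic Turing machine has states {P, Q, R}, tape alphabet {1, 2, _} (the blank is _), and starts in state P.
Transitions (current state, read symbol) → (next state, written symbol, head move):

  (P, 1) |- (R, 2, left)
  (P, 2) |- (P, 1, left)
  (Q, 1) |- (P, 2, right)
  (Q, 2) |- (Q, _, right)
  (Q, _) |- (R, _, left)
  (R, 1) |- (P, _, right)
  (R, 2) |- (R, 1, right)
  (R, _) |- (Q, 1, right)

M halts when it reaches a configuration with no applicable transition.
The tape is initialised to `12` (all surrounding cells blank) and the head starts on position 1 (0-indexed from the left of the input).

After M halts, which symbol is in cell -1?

P | _1[2]_   read 2 → write 1, move left, go to P
P | _[1]1_   read 1 → write 2, move left, go to R
R | [_]21_   read _ → write 1, move right, go to Q
Q | 1[2]1_   read 2 → write _, move right, go to Q
Q | 1_[1]_   read 1 → write 2, move right, go to P
P | 1_2[_]
Cell -1 holds 1 when M halts.

1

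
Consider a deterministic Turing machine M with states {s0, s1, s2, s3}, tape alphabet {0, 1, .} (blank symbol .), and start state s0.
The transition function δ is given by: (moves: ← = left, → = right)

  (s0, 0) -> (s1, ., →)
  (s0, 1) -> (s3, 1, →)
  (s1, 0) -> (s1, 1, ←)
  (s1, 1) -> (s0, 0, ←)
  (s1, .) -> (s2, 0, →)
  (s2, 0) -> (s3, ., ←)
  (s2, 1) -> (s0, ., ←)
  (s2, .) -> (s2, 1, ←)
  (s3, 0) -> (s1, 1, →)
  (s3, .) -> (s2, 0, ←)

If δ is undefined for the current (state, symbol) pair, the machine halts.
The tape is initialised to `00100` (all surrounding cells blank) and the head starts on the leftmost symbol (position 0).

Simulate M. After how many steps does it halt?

17

s0 | [0]0100.   read 0 → write ., move →, go to s1
s1 | .[0]100.   read 0 → write 1, move ←, go to s1
s1 | [.]1100.   read . → write 0, move →, go to s2
s2 | 0[1]100.   read 1 → write ., move ←, go to s0
s0 | [0].100.   read 0 → write ., move →, go to s1
s1 | .[.]100.   read . → write 0, move →, go to s2
s2 | .0[1]00.   read 1 → write ., move ←, go to s0
s0 | .[0].00.   read 0 → write ., move →, go to s1
s1 | ..[.]00.   read . → write 0, move →, go to s2
s2 | ..0[0]0.   read 0 → write ., move ←, go to s3
s3 | ..[0].0.   read 0 → write 1, move →, go to s1
s1 | ..1[.]0.   read . → write 0, move →, go to s2
s2 | ..10[0].   read 0 → write ., move ←, go to s3
s3 | ..1[0]..   read 0 → write 1, move →, go to s1
s1 | ..11[.].   read . → write 0, move →, go to s2
s2 | ..110[.]   read . → write 1, move ←, go to s2
s2 | ..11[0]1   read 0 → write ., move ←, go to s3
s3 | ..1[1].1
M halts after 17 transitions.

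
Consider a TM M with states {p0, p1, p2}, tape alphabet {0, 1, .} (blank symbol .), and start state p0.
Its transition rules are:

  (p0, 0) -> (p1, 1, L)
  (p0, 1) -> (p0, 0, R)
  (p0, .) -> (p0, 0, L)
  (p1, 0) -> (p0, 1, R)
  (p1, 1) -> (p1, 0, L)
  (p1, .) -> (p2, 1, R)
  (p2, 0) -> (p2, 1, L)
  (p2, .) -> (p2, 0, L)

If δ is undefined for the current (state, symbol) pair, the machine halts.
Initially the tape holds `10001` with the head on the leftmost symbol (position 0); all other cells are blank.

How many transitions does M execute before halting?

27

state=p0 head=0 tape=.[1]0001..   (p0,1)→(p0,0,R)
state=p0 head=1 tape=.0[0]001..   (p0,0)→(p1,1,L)
state=p1 head=0 tape=.[0]1001..   (p1,0)→(p0,1,R)
state=p0 head=1 tape=.1[1]001..   (p0,1)→(p0,0,R)
state=p0 head=2 tape=.10[0]01..   (p0,0)→(p1,1,L)
state=p1 head=1 tape=.1[0]101..   (p1,0)→(p0,1,R)
state=p0 head=2 tape=.11[1]01..   (p0,1)→(p0,0,R)
state=p0 head=3 tape=.110[0]1..   (p0,0)→(p1,1,L)
state=p1 head=2 tape=.11[0]11..   (p1,0)→(p0,1,R)
state=p0 head=3 tape=.111[1]1..   (p0,1)→(p0,0,R)
state=p0 head=4 tape=.1110[1]..   (p0,1)→(p0,0,R)
state=p0 head=5 tape=.11100[.].   (p0,.)→(p0,0,L)
state=p0 head=4 tape=.1110[0]0.   (p0,0)→(p1,1,L)
state=p1 head=3 tape=.111[0]10.   (p1,0)→(p0,1,R)
state=p0 head=4 tape=.1111[1]0.   (p0,1)→(p0,0,R)
state=p0 head=5 tape=.11110[0].   (p0,0)→(p1,1,L)
state=p1 head=4 tape=.1111[0]1.   (p1,0)→(p0,1,R)
state=p0 head=5 tape=.11111[1].   (p0,1)→(p0,0,R)
state=p0 head=6 tape=.111110[.]   (p0,.)→(p0,0,L)
state=p0 head=5 tape=.11111[0]0   (p0,0)→(p1,1,L)
state=p1 head=4 tape=.1111[1]10   (p1,1)→(p1,0,L)
state=p1 head=3 tape=.111[1]010   (p1,1)→(p1,0,L)
state=p1 head=2 tape=.11[1]0010   (p1,1)→(p1,0,L)
state=p1 head=1 tape=.1[1]00010   (p1,1)→(p1,0,L)
state=p1 head=0 tape=.[1]000010   (p1,1)→(p1,0,L)
state=p1 head=-1 tape=[.]0000010   (p1,.)→(p2,1,R)
state=p2 head=0 tape=1[0]000010   (p2,0)→(p2,1,L)
state=p2 head=-1 tape=[1]1000010
M halts after 27 transitions.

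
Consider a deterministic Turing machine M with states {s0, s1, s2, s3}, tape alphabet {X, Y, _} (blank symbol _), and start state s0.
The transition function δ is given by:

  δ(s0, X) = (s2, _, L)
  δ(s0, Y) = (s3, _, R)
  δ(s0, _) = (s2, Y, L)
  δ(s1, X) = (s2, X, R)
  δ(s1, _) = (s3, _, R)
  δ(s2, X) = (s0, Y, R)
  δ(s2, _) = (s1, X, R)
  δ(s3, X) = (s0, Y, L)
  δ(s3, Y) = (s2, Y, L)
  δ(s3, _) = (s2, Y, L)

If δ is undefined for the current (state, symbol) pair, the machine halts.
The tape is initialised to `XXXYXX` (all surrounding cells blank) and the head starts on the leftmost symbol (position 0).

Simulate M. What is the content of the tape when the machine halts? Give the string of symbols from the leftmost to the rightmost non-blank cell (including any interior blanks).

state=s0 head=0 tape=_[X]XXYXX   (s0,X)→(s2,_,L)
state=s2 head=-1 tape=[_]_XXYXX   (s2,_)→(s1,X,R)
state=s1 head=0 tape=X[_]XXYXX   (s1,_)→(s3,_,R)
state=s3 head=1 tape=X_[X]XYXX   (s3,X)→(s0,Y,L)
state=s0 head=0 tape=X[_]YXYXX   (s0,_)→(s2,Y,L)
state=s2 head=-1 tape=[X]YYXYXX   (s2,X)→(s0,Y,R)
state=s0 head=0 tape=Y[Y]YXYXX   (s0,Y)→(s3,_,R)
state=s3 head=1 tape=Y_[Y]XYXX   (s3,Y)→(s2,Y,L)
state=s2 head=0 tape=Y[_]YXYXX   (s2,_)→(s1,X,R)
state=s1 head=1 tape=YX[Y]XYXX
The non-blank tape span at halt is YXYXYXX.

YXYXYXX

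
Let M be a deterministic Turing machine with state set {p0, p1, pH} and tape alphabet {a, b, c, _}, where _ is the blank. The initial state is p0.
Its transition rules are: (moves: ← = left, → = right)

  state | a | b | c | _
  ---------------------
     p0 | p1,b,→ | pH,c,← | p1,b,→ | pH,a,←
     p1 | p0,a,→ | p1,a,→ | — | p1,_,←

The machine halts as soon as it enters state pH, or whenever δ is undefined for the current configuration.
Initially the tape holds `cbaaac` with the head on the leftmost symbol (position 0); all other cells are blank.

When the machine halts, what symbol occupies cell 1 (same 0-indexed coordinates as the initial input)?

p0 | [c]baaac_   read c → write b, move →, go to p1
p1 | b[b]aaac_   read b → write a, move →, go to p1
p1 | ba[a]aac_   read a → write a, move →, go to p0
p0 | baa[a]ac_   read a → write b, move →, go to p1
p1 | baab[a]c_   read a → write a, move →, go to p0
p0 | baaba[c]_   read c → write b, move →, go to p1
p1 | baabab[_]   read _ → write _, move ←, go to p1
p1 | baaba[b]_   read b → write a, move →, go to p1
p1 | baabaa[_]   read _ → write _, move ←, go to p1
p1 | baaba[a]_   read a → write a, move →, go to p0
p0 | baabaa[_]   read _ → write a, move ←, go to pH
pH | baaba[a]a
Cell 1 holds a when M halts.

a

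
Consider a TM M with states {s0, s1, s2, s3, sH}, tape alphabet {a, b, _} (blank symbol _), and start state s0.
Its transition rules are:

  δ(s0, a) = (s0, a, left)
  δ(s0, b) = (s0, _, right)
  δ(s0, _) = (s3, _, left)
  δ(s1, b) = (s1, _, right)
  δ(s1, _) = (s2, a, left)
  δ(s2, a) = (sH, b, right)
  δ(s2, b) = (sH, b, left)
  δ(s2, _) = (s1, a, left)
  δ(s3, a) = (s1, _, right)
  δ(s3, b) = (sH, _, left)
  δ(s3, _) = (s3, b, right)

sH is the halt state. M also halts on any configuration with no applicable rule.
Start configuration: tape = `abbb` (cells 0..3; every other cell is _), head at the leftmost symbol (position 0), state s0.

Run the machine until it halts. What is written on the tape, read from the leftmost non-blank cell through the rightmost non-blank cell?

bbaaaaa

s0 | __[a]bbb_   read a → write a, move left, go to s0
s0 | _[_]abbb_   read _ → write _, move left, go to s3
s3 | [_]_abbb_   read _ → write b, move right, go to s3
s3 | b[_]abbb_   read _ → write b, move right, go to s3
s3 | bb[a]bbb_   read a → write _, move right, go to s1
s1 | bb_[b]bb_   read b → write _, move right, go to s1
s1 | bb__[b]b_   read b → write _, move right, go to s1
s1 | bb___[b]_   read b → write _, move right, go to s1
s1 | bb____[_]   read _ → write a, move left, go to s2
s2 | bb___[_]a   read _ → write a, move left, go to s1
s1 | bb__[_]aa   read _ → write a, move left, go to s2
s2 | bb_[_]aaa   read _ → write a, move left, go to s1
s1 | bb[_]aaaa   read _ → write a, move left, go to s2
s2 | b[b]aaaaa   read b → write b, move left, go to sH
sH | [b]baaaaa
The non-blank tape span at halt is bbaaaaa.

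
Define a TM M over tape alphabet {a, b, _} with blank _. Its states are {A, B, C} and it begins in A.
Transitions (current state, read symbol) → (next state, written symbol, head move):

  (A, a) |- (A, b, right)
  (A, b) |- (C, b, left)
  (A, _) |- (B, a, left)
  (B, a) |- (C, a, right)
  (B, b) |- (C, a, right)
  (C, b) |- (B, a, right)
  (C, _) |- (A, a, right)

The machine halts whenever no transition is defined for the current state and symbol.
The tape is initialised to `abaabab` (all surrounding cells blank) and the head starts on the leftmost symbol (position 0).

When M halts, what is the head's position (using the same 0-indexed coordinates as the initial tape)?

2

state=A head=0 tape=[a]baabab   (A,a)→(A,b,right)
state=A head=1 tape=b[b]aabab   (A,b)→(C,b,left)
state=C head=0 tape=[b]baabab   (C,b)→(B,a,right)
state=B head=1 tape=a[b]aabab   (B,b)→(C,a,right)
state=C head=2 tape=aa[a]abab
At halt the head is at cell 2.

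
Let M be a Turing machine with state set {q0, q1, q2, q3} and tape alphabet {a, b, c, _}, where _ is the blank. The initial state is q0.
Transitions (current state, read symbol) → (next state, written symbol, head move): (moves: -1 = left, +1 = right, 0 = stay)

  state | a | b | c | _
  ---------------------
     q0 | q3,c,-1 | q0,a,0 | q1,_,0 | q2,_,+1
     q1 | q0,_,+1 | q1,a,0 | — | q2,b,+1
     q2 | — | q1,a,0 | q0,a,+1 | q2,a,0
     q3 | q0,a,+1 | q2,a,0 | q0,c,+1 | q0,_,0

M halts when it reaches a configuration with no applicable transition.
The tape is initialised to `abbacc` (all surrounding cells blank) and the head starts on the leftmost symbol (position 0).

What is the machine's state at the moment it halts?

q2

state=q0 head=0 tape=_[a]bbacc__   (q0,a)→(q3,c,-1)
state=q3 head=-1 tape=[_]cbbacc__   (q3,_)→(q0,_,0)
state=q0 head=-1 tape=[_]cbbacc__   (q0,_)→(q2,_,+1)
state=q2 head=0 tape=_[c]bbacc__   (q2,c)→(q0,a,+1)
state=q0 head=1 tape=_a[b]bacc__   (q0,b)→(q0,a,0)
state=q0 head=1 tape=_a[a]bacc__   (q0,a)→(q3,c,-1)
state=q3 head=0 tape=_[a]cbacc__   (q3,a)→(q0,a,+1)
state=q0 head=1 tape=_a[c]bacc__   (q0,c)→(q1,_,0)
state=q1 head=1 tape=_a[_]bacc__   (q1,_)→(q2,b,+1)
state=q2 head=2 tape=_ab[b]acc__   (q2,b)→(q1,a,0)
state=q1 head=2 tape=_ab[a]acc__   (q1,a)→(q0,_,+1)
state=q0 head=3 tape=_ab_[a]cc__   (q0,a)→(q3,c,-1)
state=q3 head=2 tape=_ab[_]ccc__   (q3,_)→(q0,_,0)
state=q0 head=2 tape=_ab[_]ccc__   (q0,_)→(q2,_,+1)
state=q2 head=3 tape=_ab_[c]cc__   (q2,c)→(q0,a,+1)
state=q0 head=4 tape=_ab_a[c]c__   (q0,c)→(q1,_,0)
state=q1 head=4 tape=_ab_a[_]c__   (q1,_)→(q2,b,+1)
state=q2 head=5 tape=_ab_ab[c]__   (q2,c)→(q0,a,+1)
state=q0 head=6 tape=_ab_aba[_]_   (q0,_)→(q2,_,+1)
state=q2 head=7 tape=_ab_aba_[_]   (q2,_)→(q2,a,0)
state=q2 head=7 tape=_ab_aba_[a]
No transition is defined for (q2, a); M halts in state q2.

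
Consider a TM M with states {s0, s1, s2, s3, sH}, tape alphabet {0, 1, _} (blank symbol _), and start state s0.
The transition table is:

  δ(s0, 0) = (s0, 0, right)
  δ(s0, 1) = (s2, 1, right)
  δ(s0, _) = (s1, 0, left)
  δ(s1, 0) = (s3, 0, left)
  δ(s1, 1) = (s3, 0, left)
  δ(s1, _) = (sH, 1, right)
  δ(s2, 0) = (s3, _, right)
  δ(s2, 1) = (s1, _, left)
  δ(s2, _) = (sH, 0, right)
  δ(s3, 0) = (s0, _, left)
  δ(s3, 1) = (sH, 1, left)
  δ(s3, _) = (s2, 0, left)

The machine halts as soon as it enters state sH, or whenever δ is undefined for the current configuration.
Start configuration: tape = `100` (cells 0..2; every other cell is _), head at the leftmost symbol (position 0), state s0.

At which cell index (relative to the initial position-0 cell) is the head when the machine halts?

-1

state=s0 head=0 tape=__[1]00   (s0,1)→(s2,1,right)
state=s2 head=1 tape=__1[0]0   (s2,0)→(s3,_,right)
state=s3 head=2 tape=__1_[0]   (s3,0)→(s0,_,left)
state=s0 head=1 tape=__1[_]_   (s0,_)→(s1,0,left)
state=s1 head=0 tape=__[1]0_   (s1,1)→(s3,0,left)
state=s3 head=-1 tape=_[_]00_   (s3,_)→(s2,0,left)
state=s2 head=-2 tape=[_]000_   (s2,_)→(sH,0,right)
state=sH head=-1 tape=0[0]00_
At halt the head is at cell -1.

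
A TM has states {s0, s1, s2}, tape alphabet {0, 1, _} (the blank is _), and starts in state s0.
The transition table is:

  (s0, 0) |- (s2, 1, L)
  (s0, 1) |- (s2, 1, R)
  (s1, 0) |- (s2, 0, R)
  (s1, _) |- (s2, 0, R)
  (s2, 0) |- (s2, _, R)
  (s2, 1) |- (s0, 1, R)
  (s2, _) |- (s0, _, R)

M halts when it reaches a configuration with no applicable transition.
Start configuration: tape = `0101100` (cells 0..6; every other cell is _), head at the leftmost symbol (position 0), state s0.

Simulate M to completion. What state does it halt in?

s0

s0 | _[0]101100__   read 0 → write 1, move L, go to s2
s2 | [_]1101100__   read _ → write _, move R, go to s0
s0 | _[1]101100__   read 1 → write 1, move R, go to s2
s2 | _1[1]01100__   read 1 → write 1, move R, go to s0
s0 | _11[0]1100__   read 0 → write 1, move L, go to s2
s2 | _1[1]11100__   read 1 → write 1, move R, go to s0
s0 | _11[1]1100__   read 1 → write 1, move R, go to s2
s2 | _111[1]100__   read 1 → write 1, move R, go to s0
s0 | _1111[1]00__   read 1 → write 1, move R, go to s2
s2 | _11111[0]0__   read 0 → write _, move R, go to s2
s2 | _11111_[0]__   read 0 → write _, move R, go to s2
s2 | _11111__[_]_   read _ → write _, move R, go to s0
s0 | _11111___[_]
No transition is defined for (s0, _); M halts in state s0.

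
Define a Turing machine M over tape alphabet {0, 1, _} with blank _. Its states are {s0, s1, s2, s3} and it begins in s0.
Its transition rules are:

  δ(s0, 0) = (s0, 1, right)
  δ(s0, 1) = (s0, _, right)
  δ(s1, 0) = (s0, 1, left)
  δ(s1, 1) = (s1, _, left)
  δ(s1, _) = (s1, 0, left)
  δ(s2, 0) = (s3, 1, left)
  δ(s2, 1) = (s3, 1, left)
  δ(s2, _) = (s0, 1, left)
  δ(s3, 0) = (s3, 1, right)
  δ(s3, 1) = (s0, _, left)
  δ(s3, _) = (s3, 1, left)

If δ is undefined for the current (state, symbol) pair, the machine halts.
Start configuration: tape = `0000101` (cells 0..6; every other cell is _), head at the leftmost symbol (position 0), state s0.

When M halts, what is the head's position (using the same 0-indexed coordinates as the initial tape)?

7

s0 | [0]000101_   read 0 → write 1, move right, go to s0
s0 | 1[0]00101_   read 0 → write 1, move right, go to s0
s0 | 11[0]0101_   read 0 → write 1, move right, go to s0
s0 | 111[0]101_   read 0 → write 1, move right, go to s0
s0 | 1111[1]01_   read 1 → write _, move right, go to s0
s0 | 1111_[0]1_   read 0 → write 1, move right, go to s0
s0 | 1111_1[1]_   read 1 → write _, move right, go to s0
s0 | 1111_1_[_]
At halt the head is at cell 7.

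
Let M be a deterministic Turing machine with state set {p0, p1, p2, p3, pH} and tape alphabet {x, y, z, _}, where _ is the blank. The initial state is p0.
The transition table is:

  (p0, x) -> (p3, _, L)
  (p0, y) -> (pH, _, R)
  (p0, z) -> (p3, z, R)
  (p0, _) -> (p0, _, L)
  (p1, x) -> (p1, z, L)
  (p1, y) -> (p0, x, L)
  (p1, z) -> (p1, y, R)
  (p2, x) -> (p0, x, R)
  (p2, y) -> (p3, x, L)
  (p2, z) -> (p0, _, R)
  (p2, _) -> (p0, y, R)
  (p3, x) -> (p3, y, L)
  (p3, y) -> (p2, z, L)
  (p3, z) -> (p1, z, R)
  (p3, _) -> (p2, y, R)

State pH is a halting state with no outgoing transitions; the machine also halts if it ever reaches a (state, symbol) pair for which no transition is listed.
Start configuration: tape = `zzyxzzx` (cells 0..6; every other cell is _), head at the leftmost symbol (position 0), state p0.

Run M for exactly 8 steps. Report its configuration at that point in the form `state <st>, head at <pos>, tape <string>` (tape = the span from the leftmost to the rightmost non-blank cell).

state=p0 head=0 tape=[z]zyxzzx   (p0,z)→(p3,z,R)
state=p3 head=1 tape=z[z]yxzzx   (p3,z)→(p1,z,R)
state=p1 head=2 tape=zz[y]xzzx   (p1,y)→(p0,x,L)
state=p0 head=1 tape=z[z]xxzzx   (p0,z)→(p3,z,R)
state=p3 head=2 tape=zz[x]xzzx   (p3,x)→(p3,y,L)
state=p3 head=1 tape=z[z]yxzzx   (p3,z)→(p1,z,R)
state=p1 head=2 tape=zz[y]xzzx   (p1,y)→(p0,x,L)
state=p0 head=1 tape=z[z]xxzzx   (p0,z)→(p3,z,R)
state=p3 head=2 tape=zz[x]xzzx
After 8 steps: state p3, head at 2, tape zzxxzzx.

state p3, head at 2, tape zzxxzzx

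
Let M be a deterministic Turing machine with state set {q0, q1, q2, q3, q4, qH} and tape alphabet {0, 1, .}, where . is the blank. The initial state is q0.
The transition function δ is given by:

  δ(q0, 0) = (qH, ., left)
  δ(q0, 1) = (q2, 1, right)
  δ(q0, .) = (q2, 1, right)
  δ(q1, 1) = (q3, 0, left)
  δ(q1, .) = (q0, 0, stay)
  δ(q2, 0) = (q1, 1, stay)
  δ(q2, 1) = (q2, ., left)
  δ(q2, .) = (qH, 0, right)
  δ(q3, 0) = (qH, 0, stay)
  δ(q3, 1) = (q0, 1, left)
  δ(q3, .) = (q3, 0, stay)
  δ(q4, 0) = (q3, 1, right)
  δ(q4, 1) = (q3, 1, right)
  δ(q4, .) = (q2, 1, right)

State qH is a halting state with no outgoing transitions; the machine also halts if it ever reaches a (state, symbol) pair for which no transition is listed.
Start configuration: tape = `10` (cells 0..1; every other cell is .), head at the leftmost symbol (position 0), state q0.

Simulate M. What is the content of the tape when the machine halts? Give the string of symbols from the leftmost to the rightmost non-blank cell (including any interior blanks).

0..0

q0 | ..[1]0   read 1 → write 1, move right, go to q2
q2 | ..1[0]   read 0 → write 1, move stay, go to q1
q1 | ..1[1]   read 1 → write 0, move left, go to q3
q3 | ..[1]0   read 1 → write 1, move left, go to q0
q0 | .[.]10   read . → write 1, move right, go to q2
q2 | .1[1]0   read 1 → write ., move left, go to q2
q2 | .[1].0   read 1 → write ., move left, go to q2
q2 | [.]..0   read . → write 0, move right, go to qH
qH | 0[.].0
The non-blank tape span at halt is 0..0.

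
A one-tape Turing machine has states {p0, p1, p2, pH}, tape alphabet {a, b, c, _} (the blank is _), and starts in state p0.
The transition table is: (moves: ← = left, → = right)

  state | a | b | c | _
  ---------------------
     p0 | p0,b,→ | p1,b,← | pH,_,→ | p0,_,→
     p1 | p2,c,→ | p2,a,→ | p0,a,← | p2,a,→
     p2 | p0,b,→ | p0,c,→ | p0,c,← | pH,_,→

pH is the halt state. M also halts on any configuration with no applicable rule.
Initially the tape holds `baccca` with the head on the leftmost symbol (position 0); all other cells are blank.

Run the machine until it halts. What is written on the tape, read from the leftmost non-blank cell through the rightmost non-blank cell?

acb_cca

p0 | _[b]accca   read b → write b, move ←, go to p1
p1 | [_]baccca   read _ → write a, move →, go to p2
p2 | a[b]accca   read b → write c, move →, go to p0
p0 | ac[a]ccca   read a → write b, move →, go to p0
p0 | acb[c]cca   read c → write _, move →, go to pH
pH | acb_[c]ca
The non-blank tape span at halt is acb_cca.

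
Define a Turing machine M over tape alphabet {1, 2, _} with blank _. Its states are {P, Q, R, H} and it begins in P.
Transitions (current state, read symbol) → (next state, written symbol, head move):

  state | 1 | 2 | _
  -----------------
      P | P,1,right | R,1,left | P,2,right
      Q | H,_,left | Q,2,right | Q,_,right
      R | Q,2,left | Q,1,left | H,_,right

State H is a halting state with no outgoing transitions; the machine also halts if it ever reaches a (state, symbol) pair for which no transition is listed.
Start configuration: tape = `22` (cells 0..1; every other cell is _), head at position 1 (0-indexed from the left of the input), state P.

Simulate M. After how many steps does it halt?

P | _2[2]   read 2 → write 1, move left, go to R
R | _[2]1   read 2 → write 1, move left, go to Q
Q | [_]11   read _ → write _, move right, go to Q
Q | _[1]1   read 1 → write _, move left, go to H
H | [_]_1
M halts after 4 transitions.

4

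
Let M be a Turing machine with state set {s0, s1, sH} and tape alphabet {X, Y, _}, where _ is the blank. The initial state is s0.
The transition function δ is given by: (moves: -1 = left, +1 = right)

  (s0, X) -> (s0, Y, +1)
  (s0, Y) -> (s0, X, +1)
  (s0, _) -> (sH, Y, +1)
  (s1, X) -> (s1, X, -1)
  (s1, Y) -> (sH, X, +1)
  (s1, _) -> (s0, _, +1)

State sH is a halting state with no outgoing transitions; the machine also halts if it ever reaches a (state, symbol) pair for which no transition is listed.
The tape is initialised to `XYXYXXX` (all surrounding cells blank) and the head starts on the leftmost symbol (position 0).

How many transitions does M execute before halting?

8

s0 | [X]YXYXXX__   read X → write Y, move +1, go to s0
s0 | Y[Y]XYXXX__   read Y → write X, move +1, go to s0
s0 | YX[X]YXXX__   read X → write Y, move +1, go to s0
s0 | YXY[Y]XXX__   read Y → write X, move +1, go to s0
s0 | YXYX[X]XX__   read X → write Y, move +1, go to s0
s0 | YXYXY[X]X__   read X → write Y, move +1, go to s0
s0 | YXYXYY[X]__   read X → write Y, move +1, go to s0
s0 | YXYXYYY[_]_   read _ → write Y, move +1, go to sH
sH | YXYXYYYY[_]
M halts after 8 transitions.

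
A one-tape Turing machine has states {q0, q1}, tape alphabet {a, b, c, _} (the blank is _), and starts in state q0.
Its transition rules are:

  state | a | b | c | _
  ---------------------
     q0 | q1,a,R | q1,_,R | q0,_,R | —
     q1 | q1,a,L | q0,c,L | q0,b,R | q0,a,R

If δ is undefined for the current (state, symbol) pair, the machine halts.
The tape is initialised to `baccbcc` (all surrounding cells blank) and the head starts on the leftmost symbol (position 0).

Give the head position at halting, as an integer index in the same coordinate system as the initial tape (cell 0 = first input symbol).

7

q0 | [b]accbcc_   read b → write _, move R, go to q1
q1 | _[a]ccbcc_   read a → write a, move L, go to q1
q1 | [_]accbcc_   read _ → write a, move R, go to q0
q0 | a[a]ccbcc_   read a → write a, move R, go to q1
q1 | aa[c]cbcc_   read c → write b, move R, go to q0
q0 | aab[c]bcc_   read c → write _, move R, go to q0
q0 | aab_[b]cc_   read b → write _, move R, go to q1
q1 | aab__[c]c_   read c → write b, move R, go to q0
q0 | aab__b[c]_   read c → write _, move R, go to q0
q0 | aab__b_[_]
At halt the head is at cell 7.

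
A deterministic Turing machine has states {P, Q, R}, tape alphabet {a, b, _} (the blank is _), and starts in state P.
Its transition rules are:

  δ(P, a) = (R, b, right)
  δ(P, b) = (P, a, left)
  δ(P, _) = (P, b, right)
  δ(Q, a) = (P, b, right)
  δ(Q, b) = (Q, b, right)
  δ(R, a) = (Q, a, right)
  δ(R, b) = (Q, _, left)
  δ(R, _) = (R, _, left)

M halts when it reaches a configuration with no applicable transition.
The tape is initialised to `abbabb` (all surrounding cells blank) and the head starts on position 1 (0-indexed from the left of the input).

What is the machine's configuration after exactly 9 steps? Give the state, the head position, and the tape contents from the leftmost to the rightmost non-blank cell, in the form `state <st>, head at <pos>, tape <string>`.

state=P head=1 tape=a[b]babb   (P,b)→(P,a,left)
state=P head=0 tape=[a]ababb   (P,a)→(R,b,right)
state=R head=1 tape=b[a]babb   (R,a)→(Q,a,right)
state=Q head=2 tape=ba[b]abb   (Q,b)→(Q,b,right)
state=Q head=3 tape=bab[a]bb   (Q,a)→(P,b,right)
state=P head=4 tape=babb[b]b   (P,b)→(P,a,left)
state=P head=3 tape=bab[b]ab   (P,b)→(P,a,left)
state=P head=2 tape=ba[b]aab   (P,b)→(P,a,left)
state=P head=1 tape=b[a]aaab   (P,a)→(R,b,right)
state=R head=2 tape=bb[a]aab
After 9 steps: state R, head at 2, tape bbaaab.

state R, head at 2, tape bbaaab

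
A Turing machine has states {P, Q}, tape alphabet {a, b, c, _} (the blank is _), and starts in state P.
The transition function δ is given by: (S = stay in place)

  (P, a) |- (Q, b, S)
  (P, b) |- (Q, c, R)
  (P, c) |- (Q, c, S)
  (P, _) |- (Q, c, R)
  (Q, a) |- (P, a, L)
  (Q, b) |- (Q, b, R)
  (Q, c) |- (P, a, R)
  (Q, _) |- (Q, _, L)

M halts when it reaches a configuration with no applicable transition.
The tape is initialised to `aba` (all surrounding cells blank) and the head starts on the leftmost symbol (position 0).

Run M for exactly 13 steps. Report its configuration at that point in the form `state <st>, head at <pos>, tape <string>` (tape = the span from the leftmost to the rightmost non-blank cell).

P | [a]ba_   read a → write b, move S, go to Q
Q | [b]ba_   read b → write b, move R, go to Q
Q | b[b]a_   read b → write b, move R, go to Q
Q | bb[a]_   read a → write a, move L, go to P
P | b[b]a_   read b → write c, move R, go to Q
Q | bc[a]_   read a → write a, move L, go to P
P | b[c]a_   read c → write c, move S, go to Q
Q | b[c]a_   read c → write a, move R, go to P
P | ba[a]_   read a → write b, move S, go to Q
Q | ba[b]_   read b → write b, move R, go to Q
Q | bab[_]   read _ → write _, move L, go to Q
Q | ba[b]_   read b → write b, move R, go to Q
Q | bab[_]   read _ → write _, move L, go to Q
Q | ba[b]_
After 13 steps: state Q, head at 2, tape bab.

state Q, head at 2, tape bab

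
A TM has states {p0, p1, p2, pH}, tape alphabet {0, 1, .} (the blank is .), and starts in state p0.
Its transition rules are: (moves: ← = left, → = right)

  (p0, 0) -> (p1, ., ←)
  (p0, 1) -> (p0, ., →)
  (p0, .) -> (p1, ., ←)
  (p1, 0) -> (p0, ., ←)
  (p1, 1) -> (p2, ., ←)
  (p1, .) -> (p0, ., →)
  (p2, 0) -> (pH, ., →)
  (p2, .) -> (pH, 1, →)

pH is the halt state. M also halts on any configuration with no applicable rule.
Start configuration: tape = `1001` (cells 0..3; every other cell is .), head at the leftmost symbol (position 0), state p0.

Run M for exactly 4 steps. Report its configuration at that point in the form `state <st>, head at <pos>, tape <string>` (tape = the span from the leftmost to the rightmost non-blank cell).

state p1, head at 0, tape 01

p0 | [1]001   read 1 → write ., move →, go to p0
p0 | .[0]01   read 0 → write ., move ←, go to p1
p1 | [.].01   read . → write ., move →, go to p0
p0 | .[.]01   read . → write ., move ←, go to p1
p1 | [.].01
After 4 steps: state p1, head at 0, tape 01.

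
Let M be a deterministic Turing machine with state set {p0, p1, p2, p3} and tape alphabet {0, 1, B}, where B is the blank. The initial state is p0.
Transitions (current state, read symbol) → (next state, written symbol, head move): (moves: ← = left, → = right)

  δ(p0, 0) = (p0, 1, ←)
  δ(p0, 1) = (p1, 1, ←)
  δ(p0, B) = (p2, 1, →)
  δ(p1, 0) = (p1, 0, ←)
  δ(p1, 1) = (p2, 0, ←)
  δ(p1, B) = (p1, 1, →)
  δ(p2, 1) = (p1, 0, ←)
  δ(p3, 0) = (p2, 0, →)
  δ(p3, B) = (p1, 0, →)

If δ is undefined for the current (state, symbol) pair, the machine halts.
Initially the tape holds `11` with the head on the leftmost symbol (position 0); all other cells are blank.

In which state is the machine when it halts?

p2

p0 | BBB[1]1   read 1 → write 1, move ←, go to p1
p1 | BB[B]11   read B → write 1, move →, go to p1
p1 | BB1[1]1   read 1 → write 0, move ←, go to p2
p2 | BB[1]01   read 1 → write 0, move ←, go to p1
p1 | B[B]001   read B → write 1, move →, go to p1
p1 | B1[0]01   read 0 → write 0, move ←, go to p1
p1 | B[1]001   read 1 → write 0, move ←, go to p2
p2 | [B]0001
No transition is defined for (p2, B); M halts in state p2.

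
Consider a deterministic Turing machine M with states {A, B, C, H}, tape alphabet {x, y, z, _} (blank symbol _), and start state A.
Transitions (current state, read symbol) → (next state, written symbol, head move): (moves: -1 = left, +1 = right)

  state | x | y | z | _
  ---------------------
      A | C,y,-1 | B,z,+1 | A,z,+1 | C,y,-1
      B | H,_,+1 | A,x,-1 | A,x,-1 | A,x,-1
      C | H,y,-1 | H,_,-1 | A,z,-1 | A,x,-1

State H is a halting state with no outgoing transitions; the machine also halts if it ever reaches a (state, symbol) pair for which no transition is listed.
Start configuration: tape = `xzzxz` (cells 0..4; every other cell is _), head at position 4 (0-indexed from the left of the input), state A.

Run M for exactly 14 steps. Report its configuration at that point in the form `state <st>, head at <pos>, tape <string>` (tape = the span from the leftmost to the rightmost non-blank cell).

state=A head=4 tape=xzzx[z]_   (A,z)→(A,z,+1)
state=A head=5 tape=xzzxz[_]   (A,_)→(C,y,-1)
state=C head=4 tape=xzzx[z]y   (C,z)→(A,z,-1)
state=A head=3 tape=xzz[x]zy   (A,x)→(C,y,-1)
state=C head=2 tape=xz[z]yzy   (C,z)→(A,z,-1)
state=A head=1 tape=x[z]zyzy   (A,z)→(A,z,+1)
state=A head=2 tape=xz[z]yzy   (A,z)→(A,z,+1)
state=A head=3 tape=xzz[y]zy   (A,y)→(B,z,+1)
state=B head=4 tape=xzzz[z]y   (B,z)→(A,x,-1)
state=A head=3 tape=xzz[z]xy   (A,z)→(A,z,+1)
state=A head=4 tape=xzzz[x]y   (A,x)→(C,y,-1)
state=C head=3 tape=xzz[z]yy   (C,z)→(A,z,-1)
state=A head=2 tape=xz[z]zyy   (A,z)→(A,z,+1)
state=A head=3 tape=xzz[z]yy   (A,z)→(A,z,+1)
state=A head=4 tape=xzzz[y]y
After 14 steps: state A, head at 4, tape xzzzyy.

state A, head at 4, tape xzzzyy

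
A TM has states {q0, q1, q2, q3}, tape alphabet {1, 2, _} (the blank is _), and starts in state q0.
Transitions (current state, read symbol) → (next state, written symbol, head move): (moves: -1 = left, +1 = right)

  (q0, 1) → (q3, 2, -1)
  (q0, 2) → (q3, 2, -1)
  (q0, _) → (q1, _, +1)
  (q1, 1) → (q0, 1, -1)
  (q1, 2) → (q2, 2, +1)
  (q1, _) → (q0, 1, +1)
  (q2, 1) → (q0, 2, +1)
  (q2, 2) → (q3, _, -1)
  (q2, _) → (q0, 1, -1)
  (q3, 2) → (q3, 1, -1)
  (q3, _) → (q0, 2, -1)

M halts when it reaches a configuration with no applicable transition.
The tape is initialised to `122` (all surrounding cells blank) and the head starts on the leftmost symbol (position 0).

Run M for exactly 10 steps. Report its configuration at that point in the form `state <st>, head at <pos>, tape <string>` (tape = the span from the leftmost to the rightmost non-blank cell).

q0 | ___[1]22   read 1 → write 2, move -1, go to q3
q3 | __[_]222   read _ → write 2, move -1, go to q0
q0 | _[_]2222   read _ → write _, move +1, go to q1
q1 | __[2]222   read 2 → write 2, move +1, go to q2
q2 | __2[2]22   read 2 → write _, move -1, go to q3
q3 | __[2]_22   read 2 → write 1, move -1, go to q3
q3 | _[_]1_22   read _ → write 2, move -1, go to q0
q0 | [_]21_22   read _ → write _, move +1, go to q1
q1 | _[2]1_22   read 2 → write 2, move +1, go to q2
q2 | _2[1]_22   read 1 → write 2, move +1, go to q0
q0 | _22[_]22
After 10 steps: state q0, head at 0, tape 22_22.

state q0, head at 0, tape 22_22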